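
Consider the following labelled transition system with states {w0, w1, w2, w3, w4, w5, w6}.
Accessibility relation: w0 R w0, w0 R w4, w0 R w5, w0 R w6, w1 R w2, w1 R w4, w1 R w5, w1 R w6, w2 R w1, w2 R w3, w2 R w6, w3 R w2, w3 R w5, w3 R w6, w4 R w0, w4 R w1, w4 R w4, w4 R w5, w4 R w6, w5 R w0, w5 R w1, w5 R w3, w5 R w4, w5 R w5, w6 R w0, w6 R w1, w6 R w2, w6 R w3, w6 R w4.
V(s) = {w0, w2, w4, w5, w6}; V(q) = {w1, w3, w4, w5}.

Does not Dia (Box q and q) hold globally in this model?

Recall that Box ψ holds at a world iff ψ holds at every accessible world, and Dia ψ holds iff ψ holds at some accessible world.
Let φ = not Dia (Box q and q). Evaluate φ at each world:
  w0 (successors {w0, w4, w5, w6}): φ is true.
  w1 (successors {w2, w4, w5, w6}): φ is true.
  w2 (successors {w1, w3, w6}): φ is true.
  w3 (successors {w2, w5, w6}): φ is true.
  w4 (successors {w0, w1, w4, w5, w6}): φ is true.
  w5 (successors {w0, w1, w3, w4, w5}): φ is true.
  w6 (successors {w0, w1, w2, w3, w4}): φ is true.
For instance, at w5:
  At w5: Dia (Box q and q) is false, so not Dia (Box q and q) is true.
    At w5: Dia (Box q and q) requires Box q and q at some successor in {w0, w1, w3, w4, w5}.
      At w0: Box q and q is false.
      At w1: Box q and q is false.
      At w3: Box q and q is false.
      At w4: Box q and q is false.
      At w5: Box q and q is false.
    So Dia (Box q and q) is false at w5.

Yes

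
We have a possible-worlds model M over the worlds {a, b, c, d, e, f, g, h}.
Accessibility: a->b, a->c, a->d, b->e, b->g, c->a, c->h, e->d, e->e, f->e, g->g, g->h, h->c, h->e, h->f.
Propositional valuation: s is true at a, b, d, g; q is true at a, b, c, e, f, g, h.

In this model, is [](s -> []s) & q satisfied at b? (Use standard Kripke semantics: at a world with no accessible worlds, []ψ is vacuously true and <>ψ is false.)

No

At b: [](s -> []s) is false, q is true, so [](s -> []s) & q is false.
  At b: [](s -> []s) requires s -> []s at every successor {e, g}.
    s -> []s fails at g, so [](s -> []s) is false at b.
      At g: s is true, []s is false, so s -> []s is false.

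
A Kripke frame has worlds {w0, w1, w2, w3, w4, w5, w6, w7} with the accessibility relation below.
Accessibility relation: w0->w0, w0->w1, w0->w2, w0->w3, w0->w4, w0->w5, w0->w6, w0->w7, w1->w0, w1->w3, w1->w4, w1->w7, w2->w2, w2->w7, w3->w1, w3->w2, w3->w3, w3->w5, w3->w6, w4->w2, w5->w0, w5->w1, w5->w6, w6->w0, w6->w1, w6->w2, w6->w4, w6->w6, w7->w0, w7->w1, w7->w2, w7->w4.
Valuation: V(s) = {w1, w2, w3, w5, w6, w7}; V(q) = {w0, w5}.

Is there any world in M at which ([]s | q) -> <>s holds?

Yes

Let φ = ([]s | q) -> <>s. Evaluate φ at each world:
  w0 (successors {w0, w1, w2, w3, w4, w5, w6, w7}): φ is true.
  w1 (successors {w0, w3, w4, w7}): φ is true.
  w2 (successors {w2, w7}): φ is true.
  w3 (successors {w1, w2, w3, w5, w6}): φ is true.
  w4 (successors {w2}): φ is true.
  w5 (successors {w0, w1, w6}): φ is true.
  w6 (successors {w0, w1, w2, w4, w6}): φ is true.
  w7 (successors {w0, w1, w2, w4}): φ is true.
Detail at w0 (witness):
  At w0: []s | q is true, <>s is true, so ([]s | q) -> <>s is true.
    At w0: []s is false, q is true, so []s | q is true.
      At w0: []s requires s at every successor {w0, w1, w2, w3, w4, w5, w6, w7}.
        s fails at w0, so []s is false at w0.
    At w0: <>s requires s at some successor in {w0, w1, w2, w3, w4, w5, w6, w7}.
      s holds at w1, so <>s is true at w0.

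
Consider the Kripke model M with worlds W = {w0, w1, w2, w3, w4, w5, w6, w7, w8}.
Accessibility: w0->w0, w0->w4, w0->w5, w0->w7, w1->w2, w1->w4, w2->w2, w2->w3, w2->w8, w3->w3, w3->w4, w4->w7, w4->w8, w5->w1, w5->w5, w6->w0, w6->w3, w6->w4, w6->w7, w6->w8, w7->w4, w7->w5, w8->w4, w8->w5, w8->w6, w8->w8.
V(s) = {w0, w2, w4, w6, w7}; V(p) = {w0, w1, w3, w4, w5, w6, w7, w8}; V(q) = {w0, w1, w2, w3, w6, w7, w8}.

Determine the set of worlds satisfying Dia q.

Let φ = Dia q. Evaluate φ at each world:
  w0 (successors {w0, w4, w5, w7}): φ is true.
  w1 (successors {w2, w4}): φ is true.
  w2 (successors {w2, w3, w8}): φ is true.
  w3 (successors {w3, w4}): φ is true.
  w4 (successors {w7, w8}): φ is true.
  w5 (successors {w1, w5}): φ is true.
  w6 (successors {w0, w3, w4, w7, w8}): φ is true.
  w7 (successors {w4, w5}): φ is false.
  w8 (successors {w4, w5, w6, w8}): φ is true.
For instance, at w4:
  At w4: Dia q requires q at some successor in {w7, w8}.
    q holds at w7, so Dia q is true at w4.
Satisfying worlds: {w0, w1, w2, w3, w4, w5, w6, w8}

w0, w1, w2, w3, w4, w5, w6, w8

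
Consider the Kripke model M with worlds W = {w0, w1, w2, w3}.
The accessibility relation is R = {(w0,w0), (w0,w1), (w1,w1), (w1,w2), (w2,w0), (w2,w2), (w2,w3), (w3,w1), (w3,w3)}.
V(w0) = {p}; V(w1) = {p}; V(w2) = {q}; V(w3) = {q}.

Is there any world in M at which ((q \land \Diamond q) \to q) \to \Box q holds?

Let φ = ((q \land \Diamond q) \to q) \to \Box q. Evaluate φ at each world:
  w0 (successors {w0, w1}): φ is false.
  w1 (successors {w1, w2}): φ is false.
  w2 (successors {w0, w2, w3}): φ is false.
  w3 (successors {w1, w3}): φ is false.
For instance, at w3:
  At w3: (q \land \Diamond q) \to q is true, \Box q is false, so ((q \land \Diamond q) \to q) \to \Box q is false.
    At w3: q \land \Diamond q is true, q is true, so (q \land \Diamond q) \to q is true.
      At w3: q is true, \Diamond q is true, so q \land \Diamond q is true.
    At w3: \Box q requires q at every successor {w1, w3}.
      q fails at w1, so \Box q is false at w3.

No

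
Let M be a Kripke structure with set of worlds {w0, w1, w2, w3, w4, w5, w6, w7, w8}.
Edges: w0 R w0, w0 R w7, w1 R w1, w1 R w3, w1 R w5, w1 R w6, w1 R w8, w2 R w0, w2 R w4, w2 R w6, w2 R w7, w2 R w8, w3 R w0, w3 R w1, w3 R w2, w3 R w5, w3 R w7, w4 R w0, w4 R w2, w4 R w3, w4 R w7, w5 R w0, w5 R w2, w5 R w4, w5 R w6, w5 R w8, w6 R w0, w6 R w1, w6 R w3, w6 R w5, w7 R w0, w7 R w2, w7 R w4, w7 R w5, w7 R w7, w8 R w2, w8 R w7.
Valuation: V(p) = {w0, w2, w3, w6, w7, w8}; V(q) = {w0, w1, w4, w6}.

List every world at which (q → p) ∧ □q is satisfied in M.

none

Let φ = (q → p) ∧ □q. Evaluate φ at each world:
  w0 (successors {w0, w7}): φ is false.
  w1 (successors {w1, w3, w5, w6, w8}): φ is false.
  w2 (successors {w0, w4, w6, w7, w8}): φ is false.
  w3 (successors {w0, w1, w2, w5, w7}): φ is false.
  w4 (successors {w0, w2, w3, w7}): φ is false.
  w5 (successors {w0, w2, w4, w6, w8}): φ is false.
  w6 (successors {w0, w1, w3, w5}): φ is false.
  w7 (successors {w0, w2, w4, w5, w7}): φ is false.
  w8 (successors {w2, w7}): φ is false.
For instance, at w0:
  At w0: q → p is true, □q is false, so (q → p) ∧ □q is false.
    At w0: □q requires q at every successor {w0, w7}.
      q fails at w7, so □q is false at w0.
Satisfying worlds: none.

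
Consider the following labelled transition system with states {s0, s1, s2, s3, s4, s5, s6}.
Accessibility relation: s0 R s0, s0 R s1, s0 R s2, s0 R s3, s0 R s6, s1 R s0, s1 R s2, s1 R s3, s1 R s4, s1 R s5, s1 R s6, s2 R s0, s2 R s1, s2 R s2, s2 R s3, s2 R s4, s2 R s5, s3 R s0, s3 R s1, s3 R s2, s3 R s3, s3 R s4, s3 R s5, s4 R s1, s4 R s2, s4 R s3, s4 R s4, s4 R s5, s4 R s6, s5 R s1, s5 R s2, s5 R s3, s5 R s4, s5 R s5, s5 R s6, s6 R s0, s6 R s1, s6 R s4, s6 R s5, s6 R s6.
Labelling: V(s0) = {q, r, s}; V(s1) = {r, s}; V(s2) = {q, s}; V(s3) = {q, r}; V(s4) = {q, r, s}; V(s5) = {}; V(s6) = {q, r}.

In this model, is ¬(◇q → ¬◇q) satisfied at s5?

Yes

At s5: ◇q → ¬◇q is false, so ¬(◇q → ¬◇q) is true.
  At s5: ◇q is true, ¬◇q is false, so ◇q → ¬◇q is false.
    At s5: ◇q requires q at some successor in {s1, s2, s3, s4, s5, s6}.
      q holds at s2, so ◇q is true at s5.
    At s5: ◇q is true, so ¬◇q is false.
      At s5: ◇q requires q at some successor in {s1, s2, s3, s4, s5, s6}.
        q holds at s2, so ◇q is true at s5.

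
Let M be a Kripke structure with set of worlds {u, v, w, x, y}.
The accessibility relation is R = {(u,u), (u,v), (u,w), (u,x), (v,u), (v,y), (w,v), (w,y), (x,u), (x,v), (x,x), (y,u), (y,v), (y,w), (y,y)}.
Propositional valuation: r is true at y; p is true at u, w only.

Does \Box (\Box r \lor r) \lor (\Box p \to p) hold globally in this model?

Let φ = \Box (\Box r \lor r) \lor (\Box p \to p). Evaluate φ at each world:
  u (successors {u, v, w, x}): φ is true.
  v (successors {u, y}): φ is true.
  w (successors {v, y}): φ is true.
  x (successors {u, v, x}): φ is true.
  y (successors {u, v, w, y}): φ is true.
For instance, at y:
  At y: \Box (\Box r \lor r) is false, \Box p \to p is true, so \Box (\Box r \lor r) \lor (\Box p \to p) is true.
    At y: \Box (\Box r \lor r) requires \Box r \lor r at every successor {u, v, w, y}.
      \Box r \lor r fails at u, so \Box (\Box r \lor r) is false at y.
    At y: \Box p is false, p is false, so \Box p \to p is true.
      At y: \Box p requires p at every successor {u, v, w, y}.
        p fails at v, so \Box p is false at y.

Yes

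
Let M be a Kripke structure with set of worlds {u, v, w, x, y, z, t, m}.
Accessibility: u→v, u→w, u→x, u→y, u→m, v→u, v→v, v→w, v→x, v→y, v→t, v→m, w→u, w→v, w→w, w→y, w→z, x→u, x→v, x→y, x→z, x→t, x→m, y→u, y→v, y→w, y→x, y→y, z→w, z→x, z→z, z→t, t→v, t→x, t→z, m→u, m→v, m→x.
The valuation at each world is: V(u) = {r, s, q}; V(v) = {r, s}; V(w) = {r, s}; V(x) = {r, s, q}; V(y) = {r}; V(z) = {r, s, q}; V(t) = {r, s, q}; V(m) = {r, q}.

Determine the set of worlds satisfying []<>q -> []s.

z, t, m

Let φ = []<>q -> []s. Evaluate φ at each world:
  u (successors {v, w, x, y, m}): φ is false.
  v (successors {u, v, w, x, y, t, m}): φ is false.
  w (successors {u, v, w, y, z}): φ is false.
  x (successors {u, v, y, z, t, m}): φ is false.
  y (successors {u, v, w, x, y}): φ is false.
  z (successors {w, x, z, t}): φ is true.
  t (successors {v, x, z}): φ is true.
  m (successors {u, v, x}): φ is true.
For instance, at w:
  At w: []<>q is true, []s is false, so []<>q -> []s is false.
    At w: []<>q requires <>q at every successor {u, v, w, y, z}.
      At u: <>q is true.
      At v: <>q is true.
      At w: <>q is true.
      At y: <>q is true.
      At z: <>q is true.
    So []<>q is true at w.
    At w: []s requires s at every successor {u, v, w, y, z}.
      s fails at y, so []s is false at w.
Satisfying worlds: {z, t, m}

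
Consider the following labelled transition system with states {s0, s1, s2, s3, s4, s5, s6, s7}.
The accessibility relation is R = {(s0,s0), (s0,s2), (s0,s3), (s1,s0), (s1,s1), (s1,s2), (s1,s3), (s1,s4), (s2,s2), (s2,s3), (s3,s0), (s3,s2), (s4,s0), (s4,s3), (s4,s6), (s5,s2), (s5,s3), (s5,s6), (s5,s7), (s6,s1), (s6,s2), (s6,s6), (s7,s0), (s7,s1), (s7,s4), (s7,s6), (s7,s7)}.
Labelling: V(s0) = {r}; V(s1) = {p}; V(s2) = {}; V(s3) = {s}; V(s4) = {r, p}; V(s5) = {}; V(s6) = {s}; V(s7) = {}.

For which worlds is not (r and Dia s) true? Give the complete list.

Let φ = not (r and Dia s). Evaluate φ at each world:
  s0 (successors {s0, s2, s3}): φ is false.
  s1 (successors {s0, s1, s2, s3, s4}): φ is true.
  s2 (successors {s2, s3}): φ is true.
  s3 (successors {s0, s2}): φ is true.
  s4 (successors {s0, s3, s6}): φ is false.
  s5 (successors {s2, s3, s6, s7}): φ is true.
  s6 (successors {s1, s2, s6}): φ is true.
  s7 (successors {s0, s1, s4, s6, s7}): φ is true.
For instance, at s3:
  At s3: r and Dia s is false, so not (r and Dia s) is true.
    At s3: r is false, Dia s is false, so r and Dia s is false.
      At s3: Dia s requires s at some successor in {s0, s2}.
        At s0: s is false.
        At s2: s is false.
      So Dia s is false at s3.
Satisfying worlds: {s1, s2, s3, s5, s6, s7}

s1, s2, s3, s5, s6, s7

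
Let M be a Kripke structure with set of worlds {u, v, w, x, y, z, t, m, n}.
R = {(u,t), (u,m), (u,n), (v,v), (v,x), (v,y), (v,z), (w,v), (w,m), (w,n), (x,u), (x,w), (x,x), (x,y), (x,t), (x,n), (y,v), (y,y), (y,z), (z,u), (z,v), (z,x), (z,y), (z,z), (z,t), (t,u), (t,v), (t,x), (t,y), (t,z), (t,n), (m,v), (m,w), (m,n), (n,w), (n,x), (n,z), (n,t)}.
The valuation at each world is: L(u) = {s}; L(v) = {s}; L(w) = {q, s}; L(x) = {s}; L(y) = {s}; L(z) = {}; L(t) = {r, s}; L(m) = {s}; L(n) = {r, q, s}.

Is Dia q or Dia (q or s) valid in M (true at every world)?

Yes

Let φ = Dia q or Dia (q or s). Evaluate φ at each world:
  u (successors {t, m, n}): φ is true.
  v (successors {v, x, y, z}): φ is true.
  w (successors {v, m, n}): φ is true.
  x (successors {u, w, x, y, t, n}): φ is true.
  y (successors {v, y, z}): φ is true.
  z (successors {u, v, x, y, z, t}): φ is true.
  t (successors {u, v, x, y, z, n}): φ is true.
  m (successors {v, w, n}): φ is true.
  n (successors {w, x, z, t}): φ is true.
For instance, at y:
  At y: Dia q is false, Dia (q or s) is true, so Dia q or Dia (q or s) is true.
    At y: Dia q requires q at some successor in {v, y, z}.
      At v: q is false.
      At y: q is false.
      At z: q is false.
    So Dia q is false at y.
    At y: Dia (q or s) requires q or s at some successor in {v, y, z}.
      q or s holds at v, so Dia (q or s) is true at y.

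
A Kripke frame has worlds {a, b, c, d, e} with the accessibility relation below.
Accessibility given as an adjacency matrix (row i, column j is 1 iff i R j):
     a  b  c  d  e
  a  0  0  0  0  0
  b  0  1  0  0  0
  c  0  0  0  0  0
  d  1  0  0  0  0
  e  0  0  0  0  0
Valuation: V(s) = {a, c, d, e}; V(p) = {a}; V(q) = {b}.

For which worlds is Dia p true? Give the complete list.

Recall that Dia ψ holds at a world iff ψ holds at some accessible world.
Let φ = Dia p. Evaluate φ at each world:
  a (successors ∅): φ is false.
  b (successors {b}): φ is false.
  c (successors ∅): φ is false.
  d (successors {a}): φ is true.
  e (successors ∅): φ is false.
For instance, at d:
  At d: Dia p requires p at some successor in {a}.
    p holds at a, so Dia p is true at d.
Satisfying worlds: {d}

d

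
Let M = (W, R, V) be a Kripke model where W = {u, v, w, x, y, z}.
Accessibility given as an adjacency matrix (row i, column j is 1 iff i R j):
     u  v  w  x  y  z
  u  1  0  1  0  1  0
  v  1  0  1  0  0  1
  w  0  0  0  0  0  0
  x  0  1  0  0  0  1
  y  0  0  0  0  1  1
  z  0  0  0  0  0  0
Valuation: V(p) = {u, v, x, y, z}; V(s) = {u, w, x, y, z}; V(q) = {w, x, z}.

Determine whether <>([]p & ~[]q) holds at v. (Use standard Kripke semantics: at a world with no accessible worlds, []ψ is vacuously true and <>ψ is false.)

No

At v: <>([]p & ~[]q) requires []p & ~[]q at some successor in {u, w, z}.
  At u: []p & ~[]q is false.
  At w: []p & ~[]q is false.
  At z: []p & ~[]q is false.
So <>([]p & ~[]q) is false at v.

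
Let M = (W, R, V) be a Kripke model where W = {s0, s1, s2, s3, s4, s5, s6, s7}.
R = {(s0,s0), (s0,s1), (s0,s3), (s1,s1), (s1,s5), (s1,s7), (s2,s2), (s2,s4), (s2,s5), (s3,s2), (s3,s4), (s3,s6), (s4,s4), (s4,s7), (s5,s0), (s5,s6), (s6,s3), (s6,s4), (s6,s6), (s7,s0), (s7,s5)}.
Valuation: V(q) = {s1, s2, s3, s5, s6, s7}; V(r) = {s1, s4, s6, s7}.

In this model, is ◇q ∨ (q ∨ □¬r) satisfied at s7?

Yes

At s7: ◇q is true, q ∨ □¬r is true, so ◇q ∨ (q ∨ □¬r) is true.
  At s7: ◇q requires q at some successor in {s0, s5}.
    q holds at s5, so ◇q is true at s7.
  At s7: q is true, □¬r is true, so q ∨ □¬r is true.
    At s7: □¬r requires ¬r at every successor {s0, s5}.
      At s0: ¬r is true.
      At s5: ¬r is true.
    So □¬r is true at s7.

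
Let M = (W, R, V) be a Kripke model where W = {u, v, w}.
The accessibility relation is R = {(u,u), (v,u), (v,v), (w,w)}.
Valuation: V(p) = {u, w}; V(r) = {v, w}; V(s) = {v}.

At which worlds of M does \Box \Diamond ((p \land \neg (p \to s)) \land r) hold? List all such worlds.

w

Let φ = \Box \Diamond ((p \land \neg (p \to s)) \land r). Evaluate φ at each world:
  u (successors {u}): φ is false.
  v (successors {u, v}): φ is false.
  w (successors {w}): φ is true.
For instance, at w:
  At w: \Box \Diamond ((p \land \neg (p \to s)) \land r) requires \Diamond ((p \land \neg (p \to s)) \land r) at every successor {w}.
      At w: \Diamond ((p \land \neg (p \to s)) \land r) requires (p \land \neg (p \to s)) \land r at some successor in {w}.
        (p \land \neg (p \to s)) \land r holds at w, so \Diamond ((p \land \neg (p \to s)) \land r) is true at w.
  So \Box \Diamond ((p \land \neg (p \to s)) \land r) is true at w.
Satisfying worlds: {w}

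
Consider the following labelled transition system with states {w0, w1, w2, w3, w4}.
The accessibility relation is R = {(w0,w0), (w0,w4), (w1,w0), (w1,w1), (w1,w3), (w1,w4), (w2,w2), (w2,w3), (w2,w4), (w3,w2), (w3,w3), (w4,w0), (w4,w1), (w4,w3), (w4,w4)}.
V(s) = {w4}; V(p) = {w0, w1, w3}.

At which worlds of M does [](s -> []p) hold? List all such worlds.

w3

Let φ = [](s -> []p). Evaluate φ at each world:
  w0 (successors {w0, w4}): φ is false.
  w1 (successors {w0, w1, w3, w4}): φ is false.
  w2 (successors {w2, w3, w4}): φ is false.
  w3 (successors {w2, w3}): φ is true.
  w4 (successors {w0, w1, w3, w4}): φ is false.
For instance, at w0:
  At w0: [](s -> []p) requires s -> []p at every successor {w0, w4}.
    s -> []p fails at w4, so [](s -> []p) is false at w0.
      At w4: s is true, []p is false, so s -> []p is false.
Satisfying worlds: {w3}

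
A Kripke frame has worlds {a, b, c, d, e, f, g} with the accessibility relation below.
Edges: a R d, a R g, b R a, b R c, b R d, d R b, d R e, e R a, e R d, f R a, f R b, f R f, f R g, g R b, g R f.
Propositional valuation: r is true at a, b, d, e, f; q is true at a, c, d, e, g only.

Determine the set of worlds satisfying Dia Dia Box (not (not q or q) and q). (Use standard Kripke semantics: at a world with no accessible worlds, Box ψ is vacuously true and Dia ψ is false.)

Recall that Box ψ holds at a world iff ψ holds at every accessible world, and Dia ψ holds iff ψ holds at some accessible world.
Let φ = Dia Dia Box (not (not q or q) and q). Evaluate φ at each world:
  a (successors {d, g}): φ is false.
  b (successors {a, c, d}): φ is false.
  c (successors ∅): φ is false.
  d (successors {b, e}): φ is true.
  e (successors {a, d}): φ is false.
  f (successors {a, b, f, g}): φ is true.
  g (successors {b, f}): φ is true.
For instance, at g:
  At g: Dia Dia Box (not (not q or q) and q) requires Dia Box (not (not q or q) and q) at some successor in {b, f}.
    Dia Box (not (not q or q) and q) holds at b, so Dia Dia Box (not (not q or q) and q) is true at g.
      At b: Dia Box (not (not q or q) and q) requires Box (not (not q or q) and q) at some successor in {a, c, d}.
        Box (not (not q or q) and q) holds at c, so Dia Box (not (not q or q) and q) is true at b.
Satisfying worlds: {d, f, g}

d, f, g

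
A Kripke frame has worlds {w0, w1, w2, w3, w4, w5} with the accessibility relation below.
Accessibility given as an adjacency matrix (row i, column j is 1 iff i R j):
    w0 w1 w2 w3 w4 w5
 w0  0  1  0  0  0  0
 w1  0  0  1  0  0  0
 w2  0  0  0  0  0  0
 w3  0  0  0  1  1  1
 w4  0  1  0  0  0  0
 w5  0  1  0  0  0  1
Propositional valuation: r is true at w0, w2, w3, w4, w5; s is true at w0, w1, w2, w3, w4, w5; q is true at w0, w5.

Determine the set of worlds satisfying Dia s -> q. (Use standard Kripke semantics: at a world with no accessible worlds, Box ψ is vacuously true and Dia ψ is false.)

w0, w2, w5

Let φ = Dia s -> q. Evaluate φ at each world:
  w0 (successors {w1}): φ is true.
  w1 (successors {w2}): φ is false.
  w2 (successors ∅): φ is true.
  w3 (successors {w3, w4, w5}): φ is false.
  w4 (successors {w1}): φ is false.
  w5 (successors {w1, w5}): φ is true.
For instance, at w4:
  At w4: Dia s is true, q is false, so Dia s -> q is false.
    At w4: Dia s requires s at some successor in {w1}.
      s holds at w1, so Dia s is true at w4.
Satisfying worlds: {w0, w2, w5}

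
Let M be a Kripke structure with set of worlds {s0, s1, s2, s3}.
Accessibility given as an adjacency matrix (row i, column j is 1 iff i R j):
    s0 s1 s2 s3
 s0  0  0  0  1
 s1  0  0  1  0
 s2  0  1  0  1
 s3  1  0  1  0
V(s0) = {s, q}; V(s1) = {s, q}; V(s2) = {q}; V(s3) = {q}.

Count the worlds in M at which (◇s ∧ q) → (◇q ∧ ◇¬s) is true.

Let φ = (◇s ∧ q) → (◇q ∧ ◇¬s). Evaluate φ at each world:
  s0 (successors {s3}): φ is true.
  s1 (successors {s2}): φ is true.
  s2 (successors {s1, s3}): φ is true.
  s3 (successors {s0, s2}): φ is true.
For instance, at s2:
  At s2: ◇s ∧ q is true, ◇q ∧ ◇¬s is true, so (◇s ∧ q) → (◇q ∧ ◇¬s) is true.
    At s2: ◇s is true, q is true, so ◇s ∧ q is true.
      At s2: ◇s requires s at some successor in {s1, s3}.
        s holds at s1, so ◇s is true at s2.
    At s2: ◇q is true, ◇¬s is true, so ◇q ∧ ◇¬s is true.
      At s2: ◇q requires q at some successor in {s1, s3}.
        q holds at s1, so ◇q is true at s2.
      At s2: ◇¬s requires ¬s at some successor in {s1, s3}.
        ¬s holds at s3, so ◇¬s is true at s2.
Satisfying worlds: {s0, s1, s2, s3}

4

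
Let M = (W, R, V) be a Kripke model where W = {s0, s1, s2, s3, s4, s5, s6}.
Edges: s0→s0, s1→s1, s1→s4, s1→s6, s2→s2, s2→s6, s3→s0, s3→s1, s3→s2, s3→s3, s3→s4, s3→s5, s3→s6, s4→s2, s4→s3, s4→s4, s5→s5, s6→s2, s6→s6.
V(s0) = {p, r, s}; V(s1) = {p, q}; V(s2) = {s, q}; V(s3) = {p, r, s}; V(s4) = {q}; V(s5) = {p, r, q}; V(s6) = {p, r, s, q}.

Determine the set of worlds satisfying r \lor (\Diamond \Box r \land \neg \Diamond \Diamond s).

Let φ = r \lor (\Diamond \Box r \land \neg \Diamond \Diamond s). Evaluate φ at each world:
  s0 (successors {s0}): φ is true.
  s1 (successors {s1, s4, s6}): φ is false.
  s2 (successors {s2, s6}): φ is false.
  s3 (successors {s0, s1, s2, s3, s4, s5, s6}): φ is true.
  s4 (successors {s2, s3, s4}): φ is false.
  s5 (successors {s5}): φ is true.
  s6 (successors {s2, s6}): φ is true.
For instance, at s4:
  At s4: r is false, \Diamond \Box r \land \neg \Diamond \Diamond s is false, so r \lor (\Diamond \Box r \land \neg \Diamond \Diamond s) is false.
    At s4: \Diamond \Box r is false, \neg \Diamond \Diamond s is false, so \Diamond \Box r \land \neg \Diamond \Diamond s is false.
      At s4: \Diamond \Box r requires \Box r at some successor in {s2, s3, s4}.
        At s2: \Box r is false.
        At s3: \Box r is false.
        At s4: \Box r is false.
      So \Diamond \Box r is false at s4.
      At s4: \Diamond \Diamond s is true, so \neg \Diamond \Diamond s is false.
Satisfying worlds: {s0, s3, s5, s6}

s0, s3, s5, s6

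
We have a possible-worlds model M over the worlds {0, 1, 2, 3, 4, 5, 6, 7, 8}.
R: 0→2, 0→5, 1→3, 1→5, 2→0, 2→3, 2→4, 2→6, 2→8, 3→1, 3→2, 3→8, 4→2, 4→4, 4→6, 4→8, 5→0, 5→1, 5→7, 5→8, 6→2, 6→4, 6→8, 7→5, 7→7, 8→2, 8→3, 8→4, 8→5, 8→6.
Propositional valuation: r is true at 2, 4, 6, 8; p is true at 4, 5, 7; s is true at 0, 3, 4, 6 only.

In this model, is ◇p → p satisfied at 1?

No

At 1: ◇p is true, p is false, so ◇p → p is false.
  At 1: ◇p requires p at some successor in {3, 5}.
    p holds at 5, so ◇p is true at 1.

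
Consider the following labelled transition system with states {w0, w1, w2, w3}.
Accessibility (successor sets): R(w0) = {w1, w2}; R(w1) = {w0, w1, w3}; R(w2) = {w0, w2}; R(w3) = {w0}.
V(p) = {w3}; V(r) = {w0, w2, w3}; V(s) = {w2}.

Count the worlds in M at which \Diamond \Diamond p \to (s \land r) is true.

Recall that \Diamond ψ holds at a world iff ψ holds at some accessible world.
Let φ = \Diamond \Diamond p \to (s \land r). Evaluate φ at each world:
  w0 (successors {w1, w2}): φ is false.
  w1 (successors {w0, w1, w3}): φ is false.
  w2 (successors {w0, w2}): φ is true.
  w3 (successors {w0}): φ is true.
For instance, at w0:
  At w0: \Diamond \Diamond p is true, s \land r is false, so \Diamond \Diamond p \to (s \land r) is false.
    At w0: \Diamond \Diamond p requires \Diamond p at some successor in {w1, w2}.
      \Diamond p holds at w1, so \Diamond \Diamond p is true at w0.
Satisfying worlds: {w2, w3}

2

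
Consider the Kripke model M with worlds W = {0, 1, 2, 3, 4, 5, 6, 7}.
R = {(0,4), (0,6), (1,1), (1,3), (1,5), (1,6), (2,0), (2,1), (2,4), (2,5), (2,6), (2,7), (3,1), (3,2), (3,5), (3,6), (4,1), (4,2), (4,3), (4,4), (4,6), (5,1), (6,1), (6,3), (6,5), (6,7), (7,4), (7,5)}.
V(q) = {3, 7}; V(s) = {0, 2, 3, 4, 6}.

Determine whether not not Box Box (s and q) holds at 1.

No

Recall that Box ψ holds at a world iff ψ holds at every accessible world, and Dia ψ holds iff ψ holds at some accessible world.
At 1: not Box Box (s and q) is true, so not not Box Box (s and q) is false.
  At 1: Box Box (s and q) is false, so not Box Box (s and q) is true.
    At 1: Box Box (s and q) requires Box (s and q) at every successor {1, 3, 5, 6}.
      Box (s and q) fails at 1, so Box Box (s and q) is false at 1.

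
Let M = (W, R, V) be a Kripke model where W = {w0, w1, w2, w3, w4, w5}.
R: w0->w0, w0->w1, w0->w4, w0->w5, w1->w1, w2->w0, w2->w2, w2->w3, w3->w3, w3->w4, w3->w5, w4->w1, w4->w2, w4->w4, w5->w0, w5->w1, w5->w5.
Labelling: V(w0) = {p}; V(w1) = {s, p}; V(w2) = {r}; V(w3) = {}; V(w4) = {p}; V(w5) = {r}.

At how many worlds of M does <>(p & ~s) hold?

5

Let φ = <>(p & ~s). Evaluate φ at each world:
  w0 (successors {w0, w1, w4, w5}): φ is true.
  w1 (successors {w1}): φ is false.
  w2 (successors {w0, w2, w3}): φ is true.
  w3 (successors {w3, w4, w5}): φ is true.
  w4 (successors {w1, w2, w4}): φ is true.
  w5 (successors {w0, w1, w5}): φ is true.
For instance, at w4:
  At w4: <>(p & ~s) requires p & ~s at some successor in {w1, w2, w4}.
    p & ~s holds at w4, so <>(p & ~s) is true at w4.
Satisfying worlds: {w0, w2, w3, w4, w5}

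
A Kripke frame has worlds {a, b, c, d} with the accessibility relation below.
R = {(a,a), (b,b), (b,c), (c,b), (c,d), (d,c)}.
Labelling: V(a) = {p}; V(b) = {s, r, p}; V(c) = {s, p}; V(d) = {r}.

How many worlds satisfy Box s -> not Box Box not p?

Let φ = Box s -> not Box Box not p. Evaluate φ at each world:
  a (successors {a}): φ is true.
  b (successors {b, c}): φ is true.
  c (successors {b, d}): φ is true.
  d (successors {c}): φ is true.
For instance, at a:
  At a: Box s is false, not Box Box not p is true, so Box s -> not Box Box not p is true.
    At a: Box s requires s at every successor {a}.
      s fails at a, so Box s is false at a.
    At a: Box Box not p is false, so not Box Box not p is true.
      At a: Box Box not p requires Box not p at every successor {a}.
        Box not p fails at a, so Box Box not p is false at a.
Satisfying worlds: {a, b, c, d}

4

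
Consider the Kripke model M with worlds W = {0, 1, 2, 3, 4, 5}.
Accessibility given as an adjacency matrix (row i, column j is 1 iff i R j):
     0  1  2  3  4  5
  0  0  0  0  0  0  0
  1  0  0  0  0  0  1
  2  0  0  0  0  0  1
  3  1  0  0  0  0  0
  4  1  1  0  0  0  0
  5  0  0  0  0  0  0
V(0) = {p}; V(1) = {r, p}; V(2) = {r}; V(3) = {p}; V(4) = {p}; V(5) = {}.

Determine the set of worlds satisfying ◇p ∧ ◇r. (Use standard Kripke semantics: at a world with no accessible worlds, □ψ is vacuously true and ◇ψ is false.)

Let φ = ◇p ∧ ◇r. Evaluate φ at each world:
  0 (successors ∅): φ is false.
  1 (successors {5}): φ is false.
  2 (successors {5}): φ is false.
  3 (successors {0}): φ is false.
  4 (successors {0, 1}): φ is true.
  5 (successors ∅): φ is false.
For instance, at 4:
  At 4: ◇p is true, ◇r is true, so ◇p ∧ ◇r is true.
    At 4: ◇p requires p at some successor in {0, 1}.
      p holds at 0, so ◇p is true at 4.
    At 4: ◇r requires r at some successor in {0, 1}.
      r holds at 1, so ◇r is true at 4.
Satisfying worlds: {4}

4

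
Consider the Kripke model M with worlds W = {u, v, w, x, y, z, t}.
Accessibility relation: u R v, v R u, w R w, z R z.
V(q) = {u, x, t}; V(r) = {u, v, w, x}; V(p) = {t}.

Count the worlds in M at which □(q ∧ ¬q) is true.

3

Let φ = □(q ∧ ¬q). Evaluate φ at each world:
  u (successors {v}): φ is false.
  v (successors {u}): φ is false.
  w (successors {w}): φ is false.
  x (successors ∅): φ is true.
  y (successors ∅): φ is true.
  z (successors {z}): φ is false.
  t (successors ∅): φ is true.
For instance, at w:
  At w: □(q ∧ ¬q) requires q ∧ ¬q at every successor {w}.
    q ∧ ¬q fails at w, so □(q ∧ ¬q) is false at w.
Satisfying worlds: {x, y, t}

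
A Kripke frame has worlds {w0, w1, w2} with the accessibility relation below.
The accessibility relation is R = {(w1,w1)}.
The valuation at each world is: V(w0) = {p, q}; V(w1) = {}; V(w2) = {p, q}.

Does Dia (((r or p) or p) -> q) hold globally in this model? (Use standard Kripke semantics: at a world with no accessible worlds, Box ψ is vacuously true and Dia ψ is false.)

Recall that Dia ψ holds at a world iff ψ holds at some accessible world.
Let φ = Dia (((r or p) or p) -> q). Evaluate φ at each world:
  w0 (successors ∅): φ is false.
  w1 (successors {w1}): φ is true.
  w2 (successors ∅): φ is false.
Detail at w0 (counterexample):
  At w0: no accessible worlds, so Dia (((r or p) or p) -> q) is false.

No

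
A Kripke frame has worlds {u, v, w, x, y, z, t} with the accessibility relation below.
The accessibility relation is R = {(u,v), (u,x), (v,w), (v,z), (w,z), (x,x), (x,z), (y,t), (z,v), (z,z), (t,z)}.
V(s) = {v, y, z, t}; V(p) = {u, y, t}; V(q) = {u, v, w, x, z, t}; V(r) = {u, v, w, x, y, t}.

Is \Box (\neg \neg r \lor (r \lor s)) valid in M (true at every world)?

Yes

Let φ = \Box (\neg \neg r \lor (r \lor s)). Evaluate φ at each world:
  u (successors {v, x}): φ is true.
  v (successors {w, z}): φ is true.
  w (successors {z}): φ is true.
  x (successors {x, z}): φ is true.
  y (successors {t}): φ is true.
  z (successors {v, z}): φ is true.
  t (successors {z}): φ is true.
For instance, at t:
  At t: \Box (\neg \neg r \lor (r \lor s)) requires \neg \neg r \lor (r \lor s) at every successor {z}.
    At z: \neg \neg r \lor (r \lor s) is true.
  So \Box (\neg \neg r \lor (r \lor s)) is true at t.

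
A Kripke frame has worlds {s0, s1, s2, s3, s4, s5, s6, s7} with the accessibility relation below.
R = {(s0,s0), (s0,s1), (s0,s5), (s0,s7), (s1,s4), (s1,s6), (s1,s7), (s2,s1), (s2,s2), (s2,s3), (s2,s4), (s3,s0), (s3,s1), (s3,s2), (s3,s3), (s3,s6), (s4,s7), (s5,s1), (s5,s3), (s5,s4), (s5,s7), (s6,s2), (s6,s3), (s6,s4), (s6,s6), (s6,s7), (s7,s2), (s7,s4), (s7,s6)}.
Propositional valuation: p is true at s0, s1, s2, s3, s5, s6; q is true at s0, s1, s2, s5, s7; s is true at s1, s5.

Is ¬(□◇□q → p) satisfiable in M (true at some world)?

Yes

Let φ = ¬(□◇□q → p). Evaluate φ at each world:
  s0 (successors {s0, s1, s5, s7}): φ is false.
  s1 (successors {s4, s6, s7}): φ is false.
  s2 (successors {s1, s2, s3, s4}): φ is false.
  s3 (successors {s0, s1, s2, s3, s6}): φ is false.
  s4 (successors {s7}): φ is true.
  s5 (successors {s1, s3, s4, s7}): φ is false.
  s6 (successors {s2, s3, s4, s6, s7}): φ is false.
  s7 (successors {s2, s4, s6}): φ is false.
Detail at s4 (witness):
  At s4: □◇□q → p is false, so ¬(□◇□q → p) is true.
    At s4: □◇□q is true, p is false, so □◇□q → p is false.
      At s4: □◇□q requires ◇□q at every successor {s7}.
        At s7: ◇□q is true.
      So □◇□q is true at s4.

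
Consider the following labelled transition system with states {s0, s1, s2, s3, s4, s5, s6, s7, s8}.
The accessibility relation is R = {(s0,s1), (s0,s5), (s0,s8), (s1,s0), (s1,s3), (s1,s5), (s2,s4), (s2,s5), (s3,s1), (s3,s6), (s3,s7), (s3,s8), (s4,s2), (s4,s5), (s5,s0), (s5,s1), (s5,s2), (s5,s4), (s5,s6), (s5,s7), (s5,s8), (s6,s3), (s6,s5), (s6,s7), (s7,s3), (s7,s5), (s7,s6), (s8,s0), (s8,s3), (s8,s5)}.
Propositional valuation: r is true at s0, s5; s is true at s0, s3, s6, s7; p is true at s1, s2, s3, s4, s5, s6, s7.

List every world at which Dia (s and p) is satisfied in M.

Recall that Dia ψ holds at a world iff ψ holds at some accessible world.
Let φ = Dia (s and p). Evaluate φ at each world:
  s0 (successors {s1, s5, s8}): φ is false.
  s1 (successors {s0, s3, s5}): φ is true.
  s2 (successors {s4, s5}): φ is false.
  s3 (successors {s1, s6, s7, s8}): φ is true.
  s4 (successors {s2, s5}): φ is false.
  s5 (successors {s0, s1, s2, s4, s6, s7, s8}): φ is true.
  s6 (successors {s3, s5, s7}): φ is true.
  s7 (successors {s3, s5, s6}): φ is true.
  s8 (successors {s0, s3, s5}): φ is true.
For instance, at s0:
  At s0: Dia (s and p) requires s and p at some successor in {s1, s5, s8}.
    At s1: s and p is false.
    At s5: s and p is false.
    At s8: s and p is false.
  So Dia (s and p) is false at s0.
Satisfying worlds: {s1, s3, s5, s6, s7, s8}

s1, s3, s5, s6, s7, s8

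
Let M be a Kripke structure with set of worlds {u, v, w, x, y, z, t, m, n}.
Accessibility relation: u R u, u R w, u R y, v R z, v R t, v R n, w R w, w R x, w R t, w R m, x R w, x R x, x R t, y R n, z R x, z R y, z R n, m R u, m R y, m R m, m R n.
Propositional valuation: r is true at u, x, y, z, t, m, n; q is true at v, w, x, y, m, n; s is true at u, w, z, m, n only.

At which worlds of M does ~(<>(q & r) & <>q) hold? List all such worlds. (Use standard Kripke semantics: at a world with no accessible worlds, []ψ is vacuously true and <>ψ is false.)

t, n

Recall that <>ψ holds at a world iff ψ holds at some accessible world.
Let φ = ~(<>(q & r) & <>q). Evaluate φ at each world:
  u (successors {u, w, y}): φ is false.
  v (successors {z, t, n}): φ is false.
  w (successors {w, x, t, m}): φ is false.
  x (successors {w, x, t}): φ is false.
  y (successors {n}): φ is false.
  z (successors {x, y, n}): φ is false.
  t (successors ∅): φ is true.
  m (successors {u, y, m, n}): φ is false.
  n (successors ∅): φ is true.
For instance, at w:
  At w: <>(q & r) & <>q is true, so ~(<>(q & r) & <>q) is false.
    At w: <>(q & r) is true, <>q is true, so <>(q & r) & <>q is true.
      At w: <>(q & r) requires q & r at some successor in {w, x, t, m}.
        q & r holds at x, so <>(q & r) is true at w.
      At w: <>q requires q at some successor in {w, x, t, m}.
        q holds at w, so <>q is true at w.
Satisfying worlds: {t, n}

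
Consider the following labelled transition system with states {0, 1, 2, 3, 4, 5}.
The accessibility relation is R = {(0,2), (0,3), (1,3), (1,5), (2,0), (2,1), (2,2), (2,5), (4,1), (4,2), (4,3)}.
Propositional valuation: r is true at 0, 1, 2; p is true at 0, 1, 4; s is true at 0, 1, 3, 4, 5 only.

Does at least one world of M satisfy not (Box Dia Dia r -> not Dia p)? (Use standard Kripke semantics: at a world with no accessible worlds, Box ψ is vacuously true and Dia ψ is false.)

No

Let φ = not (Box Dia Dia r -> not Dia p). Evaluate φ at each world:
  0 (successors {2, 3}): φ is false.
  1 (successors {3, 5}): φ is false.
  2 (successors {0, 1, 2, 5}): φ is false.
  3 (successors ∅): φ is false.
  4 (successors {1, 2, 3}): φ is false.
  5 (successors ∅): φ is false.
For instance, at 4:
  At 4: Box Dia Dia r -> not Dia p is true, so not (Box Dia Dia r -> not Dia p) is false.
    At 4: Box Dia Dia r is false, not Dia p is false, so Box Dia Dia r -> not Dia p is true.
      At 4: Box Dia Dia r requires Dia Dia r at every successor {1, 2, 3}.
        Dia Dia r fails at 1, so Box Dia Dia r is false at 4.
      At 4: Dia p is true, so not Dia p is false.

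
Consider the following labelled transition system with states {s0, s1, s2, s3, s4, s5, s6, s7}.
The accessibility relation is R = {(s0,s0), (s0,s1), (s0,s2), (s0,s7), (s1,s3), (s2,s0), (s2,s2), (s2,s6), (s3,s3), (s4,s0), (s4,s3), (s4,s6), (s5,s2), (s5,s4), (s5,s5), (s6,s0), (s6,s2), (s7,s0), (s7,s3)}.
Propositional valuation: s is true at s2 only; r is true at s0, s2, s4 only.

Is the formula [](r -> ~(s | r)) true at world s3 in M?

At s3: [](r -> ~(s | r)) requires r -> ~(s | r) at every successor {s3}.
  At s3: r -> ~(s | r) is true.
So [](r -> ~(s | r)) is true at s3.

Yes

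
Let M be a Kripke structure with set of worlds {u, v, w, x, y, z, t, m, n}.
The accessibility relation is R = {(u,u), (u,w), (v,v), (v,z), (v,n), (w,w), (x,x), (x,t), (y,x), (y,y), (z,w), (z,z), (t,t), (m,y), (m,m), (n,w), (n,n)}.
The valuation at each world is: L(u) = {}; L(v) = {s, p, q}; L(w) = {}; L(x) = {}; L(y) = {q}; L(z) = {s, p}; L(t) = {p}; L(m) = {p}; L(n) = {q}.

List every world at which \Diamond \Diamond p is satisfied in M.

v, x, y, z, t, m

Let φ = \Diamond \Diamond p. Evaluate φ at each world:
  u (successors {u, w}): φ is false.
  v (successors {v, z, n}): φ is true.
  w (successors {w}): φ is false.
  x (successors {x, t}): φ is true.
  y (successors {x, y}): φ is true.
  z (successors {w, z}): φ is true.
  t (successors {t}): φ is true.
  m (successors {y, m}): φ is true.
  n (successors {w, n}): φ is false.
For instance, at m:
  At m: \Diamond \Diamond p requires \Diamond p at some successor in {y, m}.
    \Diamond p holds at m, so \Diamond \Diamond p is true at m.
      At m: \Diamond p requires p at some successor in {y, m}.
        p holds at m, so \Diamond p is true at m.
Satisfying worlds: {v, x, y, z, t, m}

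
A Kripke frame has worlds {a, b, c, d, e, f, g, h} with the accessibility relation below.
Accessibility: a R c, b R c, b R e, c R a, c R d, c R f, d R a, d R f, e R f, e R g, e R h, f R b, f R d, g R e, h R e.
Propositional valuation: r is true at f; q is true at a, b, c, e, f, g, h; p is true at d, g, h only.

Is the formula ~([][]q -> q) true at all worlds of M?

No

Recall that []ψ holds at a world iff ψ holds at every accessible world, and <>ψ holds iff ψ holds at some accessible world.
Let φ = ~([][]q -> q). Evaluate φ at each world:
  a (successors {c}): φ is false.
  b (successors {c, e}): φ is false.
  c (successors {a, d, f}): φ is false.
  d (successors {a, f}): φ is false.
  e (successors {f, g, h}): φ is false.
  f (successors {b, d}): φ is false.
  g (successors {e}): φ is false.
  h (successors {e}): φ is false.
Detail at a (counterexample):
  At a: [][]q -> q is true, so ~([][]q -> q) is false.
    At a: [][]q is false, q is true, so [][]q -> q is true.
      At a: [][]q requires []q at every successor {c}.
        []q fails at c, so [][]q is false at a.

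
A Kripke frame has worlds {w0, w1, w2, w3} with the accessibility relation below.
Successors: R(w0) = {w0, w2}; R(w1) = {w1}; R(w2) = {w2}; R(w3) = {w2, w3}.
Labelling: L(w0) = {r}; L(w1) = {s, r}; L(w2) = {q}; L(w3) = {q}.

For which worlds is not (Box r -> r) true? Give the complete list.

Recall that Box ψ holds at a world iff ψ holds at every accessible world, and Dia ψ holds iff ψ holds at some accessible world.
Let φ = not (Box r -> r). Evaluate φ at each world:
  w0 (successors {w0, w2}): φ is false.
  w1 (successors {w1}): φ is false.
  w2 (successors {w2}): φ is false.
  w3 (successors {w2, w3}): φ is false.
For instance, at w2:
  At w2: Box r -> r is true, so not (Box r -> r) is false.
    At w2: Box r is false, r is false, so Box r -> r is true.
      At w2: Box r requires r at every successor {w2}.
        r fails at w2, so Box r is false at w2.
Satisfying worlds: none.

none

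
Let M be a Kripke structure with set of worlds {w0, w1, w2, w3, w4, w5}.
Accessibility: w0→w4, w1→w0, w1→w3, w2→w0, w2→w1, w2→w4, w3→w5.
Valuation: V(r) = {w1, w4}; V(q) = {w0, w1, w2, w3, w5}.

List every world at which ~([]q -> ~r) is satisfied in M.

w1, w4

Recall that []ψ holds at a world iff ψ holds at every accessible world, and <>ψ holds iff ψ holds at some accessible world.
Let φ = ~([]q -> ~r). Evaluate φ at each world:
  w0 (successors {w4}): φ is false.
  w1 (successors {w0, w3}): φ is true.
  w2 (successors {w0, w1, w4}): φ is false.
  w3 (successors {w5}): φ is false.
  w4 (successors ∅): φ is true.
  w5 (successors ∅): φ is false.
For instance, at w2:
  At w2: []q -> ~r is true, so ~([]q -> ~r) is false.
    At w2: []q is false, ~r is true, so []q -> ~r is true.
      At w2: []q requires q at every successor {w0, w1, w4}.
        q fails at w4, so []q is false at w2.
Satisfying worlds: {w1, w4}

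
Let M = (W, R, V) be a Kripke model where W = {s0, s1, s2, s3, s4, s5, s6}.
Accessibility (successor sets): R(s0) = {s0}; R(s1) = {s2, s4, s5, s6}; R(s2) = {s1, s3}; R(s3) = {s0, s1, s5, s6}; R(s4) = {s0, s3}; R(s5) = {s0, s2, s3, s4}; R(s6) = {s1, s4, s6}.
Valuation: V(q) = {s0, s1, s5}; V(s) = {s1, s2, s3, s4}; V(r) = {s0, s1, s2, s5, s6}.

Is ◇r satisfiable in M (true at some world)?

Yes

Let φ = ◇r. Evaluate φ at each world:
  s0 (successors {s0}): φ is true.
  s1 (successors {s2, s4, s5, s6}): φ is true.
  s2 (successors {s1, s3}): φ is true.
  s3 (successors {s0, s1, s5, s6}): φ is true.
  s4 (successors {s0, s3}): φ is true.
  s5 (successors {s0, s2, s3, s4}): φ is true.
  s6 (successors {s1, s4, s6}): φ is true.
Detail at s0 (witness):
  At s0: ◇r requires r at some successor in {s0}.
    r holds at s0, so ◇r is true at s0.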